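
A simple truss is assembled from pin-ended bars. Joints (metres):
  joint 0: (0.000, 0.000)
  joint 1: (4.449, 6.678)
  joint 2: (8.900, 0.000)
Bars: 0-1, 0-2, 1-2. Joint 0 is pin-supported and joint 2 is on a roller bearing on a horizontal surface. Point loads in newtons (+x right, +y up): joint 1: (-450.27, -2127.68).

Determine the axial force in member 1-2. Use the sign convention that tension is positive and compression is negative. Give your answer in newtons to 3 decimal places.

N=3 nodes, M=3 members, R=3 reactions → 2N=6, M+R=6
member 0 (0-1): L=8.0243, (cx,cy)=(0.5544,0.8322)
member 1 (0-2): L=8.9000, (cx,cy)=(1.0000,0.0000)
member 2 (1-2): L=8.0254, (cx,cy)=(0.5546,-0.8321)
solve A·x = −loads:
  F[0-1] = -1684.5649 N (compression)
  F[0-2] = +483.7224 N (tension)
  F[1-2] = -872.1787 N (compression)
  Rx@0 = +450.2700 N
  Ry@0 = +1401.9333 N
  Ry@2 = +725.7467 N

-872.179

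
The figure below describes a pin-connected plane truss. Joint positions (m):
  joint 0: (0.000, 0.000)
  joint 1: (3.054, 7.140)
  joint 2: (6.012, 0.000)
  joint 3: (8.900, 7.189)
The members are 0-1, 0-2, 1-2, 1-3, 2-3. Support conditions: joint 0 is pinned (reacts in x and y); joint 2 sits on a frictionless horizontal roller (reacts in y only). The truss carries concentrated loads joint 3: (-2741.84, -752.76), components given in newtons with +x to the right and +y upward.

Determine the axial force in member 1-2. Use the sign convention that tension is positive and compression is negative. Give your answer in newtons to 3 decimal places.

3135.232

N=4 nodes, M=5 members, R=3 reactions → 2N=8, M+R=8
member 0 (0-1): L=7.7657, (cx,cy)=(0.3933,0.9194)
member 1 (0-2): L=6.0120, (cx,cy)=(1.0000,0.0000)
member 2 (1-2): L=7.7285, (cx,cy)=(0.3827,-0.9239)
member 3 (1-3): L=5.8462, (cx,cy)=(1.0000,0.0084)
member 4 (2-3): L=7.7474, (cx,cy)=(0.3728,0.9279)
solve A·x = −loads:
  F[0-1] = -3172.6571 N (compression)
  F[0-2] = -1494.1404 N (compression)
  F[1-2] = +3135.2320 N (tension)
  F[1-3] = -2447.7653 N (compression)
  F[2-3] = -789.1209 N (compression)
  Rx@0 = +2741.8400 N
  Ry@0 = +2917.0188 N
  Ry@2 = -2164.2588 N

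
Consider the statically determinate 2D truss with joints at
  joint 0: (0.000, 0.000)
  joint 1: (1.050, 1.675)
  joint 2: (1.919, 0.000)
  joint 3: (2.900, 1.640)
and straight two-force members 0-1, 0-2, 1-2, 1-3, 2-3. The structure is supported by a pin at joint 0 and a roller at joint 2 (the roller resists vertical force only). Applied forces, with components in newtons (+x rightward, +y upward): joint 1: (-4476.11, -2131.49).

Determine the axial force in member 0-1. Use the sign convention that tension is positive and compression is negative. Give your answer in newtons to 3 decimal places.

-5750.351

N=4 nodes, M=5 members, R=3 reactions → 2N=8, M+R=8
member 0 (0-1): L=1.9769, (cx,cy)=(0.5311,0.8473)
member 1 (0-2): L=1.9190, (cx,cy)=(1.0000,0.0000)
member 2 (1-2): L=1.8870, (cx,cy)=(0.4605,-0.8877)
member 3 (1-3): L=1.8503, (cx,cy)=(0.9998,-0.0189)
member 4 (2-3): L=1.9110, (cx,cy)=(0.5133,0.8582)
solve A·x = −loads:
  F[0-1] = -5750.3515 N (compression)
  F[0-2] = -1421.8960 N (compression)
  F[1-2] = +3087.5997 N (tension)
  F[1-3] = +0.0000 N (tension)
  F[2-3] = -0.0000 N (compression)
  Rx@0 = +4476.1100 N
  Ry@0 = +4872.1986 N
  Ry@2 = -2740.7086 N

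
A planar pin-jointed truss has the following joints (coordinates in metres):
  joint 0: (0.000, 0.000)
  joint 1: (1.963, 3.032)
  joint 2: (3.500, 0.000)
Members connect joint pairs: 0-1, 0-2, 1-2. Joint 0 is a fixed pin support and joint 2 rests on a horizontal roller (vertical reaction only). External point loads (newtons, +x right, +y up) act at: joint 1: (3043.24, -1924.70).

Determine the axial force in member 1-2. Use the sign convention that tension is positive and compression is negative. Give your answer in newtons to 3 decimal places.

N=3 nodes, M=3 members, R=3 reactions → 2N=6, M+R=6
member 0 (0-1): L=3.6120, (cx,cy)=(0.5435,0.8394)
member 1 (0-2): L=3.5000, (cx,cy)=(1.0000,0.0000)
member 2 (1-2): L=3.3993, (cx,cy)=(0.4521,-0.8919)
solve A·x = −loads:
  F[0-1] = +2133.7088 N (tension)
  F[0-2] = +1883.6346 N (tension)
  F[1-2] = -4165.9605 N (compression)
  Rx@0 = -3043.2400 N
  Ry@0 = -1791.0971 N
  Ry@2 = +3715.7971 N

-4165.961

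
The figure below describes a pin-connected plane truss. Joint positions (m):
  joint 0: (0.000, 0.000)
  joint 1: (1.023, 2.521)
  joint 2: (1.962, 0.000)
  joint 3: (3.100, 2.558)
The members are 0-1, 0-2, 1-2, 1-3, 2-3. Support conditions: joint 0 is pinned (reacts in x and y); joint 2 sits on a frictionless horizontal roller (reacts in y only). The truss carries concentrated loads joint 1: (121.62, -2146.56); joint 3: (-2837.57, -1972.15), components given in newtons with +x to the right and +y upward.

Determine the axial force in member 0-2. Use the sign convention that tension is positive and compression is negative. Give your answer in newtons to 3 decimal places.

N=4 nodes, M=5 members, R=3 reactions → 2N=8, M+R=8
member 0 (0-1): L=2.7207, (cx,cy)=(0.3760,0.9266)
member 1 (0-2): L=1.9620, (cx,cy)=(1.0000,0.0000)
member 2 (1-2): L=2.6902, (cx,cy)=(0.3490,-0.9371)
member 3 (1-3): L=2.0773, (cx,cy)=(0.9998,0.0178)
member 4 (2-3): L=2.7997, (cx,cy)=(0.4065,0.9137)
solve A·x = −loads:
  F[0-1] = -3698.1004 N (compression)
  F[0-2] = -1325.4190 N (compression)
  F[1-2] = +1328.5113 N (tension)
  F[1-3] = -1976.1747 N (compression)
  F[2-3] = -2119.9821 N (compression)
  Rx@0 = +2715.9500 N
  Ry@0 = +3426.7142 N
  Ry@2 = +691.9958 N

-1325.419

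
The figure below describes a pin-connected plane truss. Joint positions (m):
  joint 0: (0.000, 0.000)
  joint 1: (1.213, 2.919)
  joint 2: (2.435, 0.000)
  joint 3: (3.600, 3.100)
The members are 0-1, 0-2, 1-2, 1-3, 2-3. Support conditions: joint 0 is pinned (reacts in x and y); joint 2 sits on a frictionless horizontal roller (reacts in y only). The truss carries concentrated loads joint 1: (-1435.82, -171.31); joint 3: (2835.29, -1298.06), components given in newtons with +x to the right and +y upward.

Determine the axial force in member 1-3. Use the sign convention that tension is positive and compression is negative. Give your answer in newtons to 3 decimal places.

3430.403

N=4 nodes, M=5 members, R=3 reactions → 2N=8, M+R=8
member 0 (0-1): L=3.1610, (cx,cy)=(0.3837,0.9234)
member 1 (0-2): L=2.4350, (cx,cy)=(1.0000,0.0000)
member 2 (1-2): L=3.1645, (cx,cy)=(0.3862,-0.9224)
member 3 (1-3): L=2.3939, (cx,cy)=(0.9971,0.0756)
member 4 (2-3): L=3.3117, (cx,cy)=(0.3518,0.9361)
solve A·x = −loads:
  F[0-1] = +2624.3848 N (tension)
  F[0-2] = +392.3908 N (tension)
  F[1-2] = -2531.7917 N (compression)
  F[1-3] = +3430.4035 N (tension)
  F[2-3] = -1663.7816 N (compression)
  Rx@0 = -1399.4700 N
  Ry@0 = -2423.4659 N
  Ry@2 = +3892.8359 N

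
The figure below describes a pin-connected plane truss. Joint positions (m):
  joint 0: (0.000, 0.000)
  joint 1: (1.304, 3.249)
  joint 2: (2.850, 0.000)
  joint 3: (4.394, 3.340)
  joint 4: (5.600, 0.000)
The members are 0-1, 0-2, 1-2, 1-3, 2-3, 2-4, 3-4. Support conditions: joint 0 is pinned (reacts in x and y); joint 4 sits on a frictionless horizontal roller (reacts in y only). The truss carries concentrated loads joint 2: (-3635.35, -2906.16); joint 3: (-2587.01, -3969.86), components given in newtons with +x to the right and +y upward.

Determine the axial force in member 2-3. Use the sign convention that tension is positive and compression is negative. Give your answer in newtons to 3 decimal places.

N=5 nodes, M=7 members, R=3 reactions → 2N=10, M+R=10
member 0 (0-1): L=3.5009, (cx,cy)=(0.3725,0.9280)
member 1 (0-2): L=2.8500, (cx,cy)=(1.0000,0.0000)
member 2 (1-2): L=3.5981, (cx,cy)=(0.4297,-0.9030)
member 3 (1-3): L=3.0913, (cx,cy)=(0.9996,0.0294)
member 4 (2-3): L=3.6796, (cx,cy)=(0.4196,0.9077)
member 5 (2-4): L=2.7500, (cx,cy)=(1.0000,0.0000)
member 6 (3-4): L=3.5511, (cx,cy)=(0.3396,-0.9406)
solve A·x = −loads:
  F[0-1] = -4121.6171 N (compression)
  F[0-2] = -4687.1653 N (compression)
  F[1-2] = +4128.0799 N (tension)
  F[1-3] = -3310.3606 N (compression)
  F[2-3] = -904.9520 N (compression)
  F[2-4] = +1101.6425 N (tension)
  F[3-4] = -3243.7812 N (compression)
  Rx@0 = +6222.3600 N
  Ry@0 = +3825.0365 N
  Ry@4 = +3050.9835 N

-904.952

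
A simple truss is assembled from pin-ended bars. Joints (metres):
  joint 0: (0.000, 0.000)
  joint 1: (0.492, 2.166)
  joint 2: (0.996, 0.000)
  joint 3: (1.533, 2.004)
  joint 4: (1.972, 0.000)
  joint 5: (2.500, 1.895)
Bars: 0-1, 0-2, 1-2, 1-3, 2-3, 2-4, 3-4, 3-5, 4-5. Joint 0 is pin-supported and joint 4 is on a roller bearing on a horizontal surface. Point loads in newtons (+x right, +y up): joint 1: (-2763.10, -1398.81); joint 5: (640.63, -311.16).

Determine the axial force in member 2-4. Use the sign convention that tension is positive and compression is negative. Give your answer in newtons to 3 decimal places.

-482.415

N=6 nodes, M=9 members, R=3 reactions → 2N=12, M+R=12
member 0 (0-1): L=2.2212, (cx,cy)=(0.2215,0.9752)
member 1 (0-2): L=0.9960, (cx,cy)=(1.0000,0.0000)
member 2 (1-2): L=2.2239, (cx,cy)=(0.2266,-0.9740)
member 3 (1-3): L=1.0535, (cx,cy)=(0.9881,-0.1538)
member 4 (2-3): L=2.0747, (cx,cy)=(0.2588,0.9659)
member 5 (2-4): L=0.9760, (cx,cy)=(1.0000,0.0000)
member 6 (3-4): L=2.0515, (cx,cy)=(0.2140,-0.9768)
member 7 (3-5): L=0.9731, (cx,cy)=(0.9937,-0.1120)
member 8 (4-5): L=1.9672, (cx,cy)=(0.2684,0.9633)
solve A·x = −loads:
  F[0-1] = -3472.0631 N (compression)
  F[0-2] = -1353.3929 N (compression)
  F[1-2] = +1786.1667 N (tension)
  F[1-3] = +1608.3477 N (tension)
  F[2-3] = -1801.0676 N (compression)
  F[2-4] = -482.4147 N (compression)
  F[3-4] = +1952.7500 N (tension)
  F[3-5] = +709.6461 N (tension)
  F[4-5] = -240.4969 N (compression)
  Rx@0 = +2122.4700 N
  Ry@0 = +3385.8149 N
  Ry@4 = -1675.8449 N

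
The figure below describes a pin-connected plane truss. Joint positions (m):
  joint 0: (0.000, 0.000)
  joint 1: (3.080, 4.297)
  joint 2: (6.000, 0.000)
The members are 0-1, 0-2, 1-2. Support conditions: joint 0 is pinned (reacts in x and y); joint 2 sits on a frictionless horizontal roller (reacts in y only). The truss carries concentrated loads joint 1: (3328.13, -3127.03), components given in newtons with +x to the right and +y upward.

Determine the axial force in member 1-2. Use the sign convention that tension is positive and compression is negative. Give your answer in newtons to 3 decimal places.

-4822.507

N=3 nodes, M=3 members, R=3 reactions → 2N=6, M+R=6
member 0 (0-1): L=5.2868, (cx,cy)=(0.5826,0.8128)
member 1 (0-2): L=6.0000, (cx,cy)=(1.0000,0.0000)
member 2 (1-2): L=5.1952, (cx,cy)=(0.5621,-0.8271)
solve A·x = −loads:
  F[0-1] = +1060.1652 N (tension)
  F[0-2] = +2710.4997 N (tension)
  F[1-2] = -4822.5068 N (compression)
  Rx@0 = -3328.1300 N
  Ry@0 = -861.6745 N
  Ry@2 = +3988.7045 N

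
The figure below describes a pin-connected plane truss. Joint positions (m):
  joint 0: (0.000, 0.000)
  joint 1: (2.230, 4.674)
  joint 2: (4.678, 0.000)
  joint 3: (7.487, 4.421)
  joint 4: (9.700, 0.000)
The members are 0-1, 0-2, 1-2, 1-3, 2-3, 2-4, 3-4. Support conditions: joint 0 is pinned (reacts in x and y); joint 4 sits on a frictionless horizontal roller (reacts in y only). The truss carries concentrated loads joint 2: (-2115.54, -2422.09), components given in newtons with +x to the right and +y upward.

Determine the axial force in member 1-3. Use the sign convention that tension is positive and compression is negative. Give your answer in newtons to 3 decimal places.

-1289.010

N=5 nodes, M=7 members, R=3 reactions → 2N=10, M+R=10
member 0 (0-1): L=5.1787, (cx,cy)=(0.4306,0.9025)
member 1 (0-2): L=4.6780, (cx,cy)=(1.0000,0.0000)
member 2 (1-2): L=5.2763, (cx,cy)=(0.4640,-0.8859)
member 3 (1-3): L=5.2631, (cx,cy)=(0.9988,-0.0481)
member 4 (2-3): L=5.2379, (cx,cy)=(0.5363,0.8440)
member 5 (2-4): L=5.0220, (cx,cy)=(1.0000,0.0000)
member 6 (3-4): L=4.9439, (cx,cy)=(0.4476,-0.8942)
solve A·x = −loads:
  F[0-1] = -1389.4063 N (compression)
  F[0-2] = -1517.2505 N (compression)
  F[1-2] = +1485.5239 N (tension)
  F[1-3] = -1289.0101 N (compression)
  F[2-3] = +1310.5242 N (tension)
  F[2-4] = +584.7088 N (tension)
  F[3-4] = -1306.2672 N (compression)
  Rx@0 = +2115.5400 N
  Ry@0 = +1253.9934 N
  Ry@4 = +1168.0966 N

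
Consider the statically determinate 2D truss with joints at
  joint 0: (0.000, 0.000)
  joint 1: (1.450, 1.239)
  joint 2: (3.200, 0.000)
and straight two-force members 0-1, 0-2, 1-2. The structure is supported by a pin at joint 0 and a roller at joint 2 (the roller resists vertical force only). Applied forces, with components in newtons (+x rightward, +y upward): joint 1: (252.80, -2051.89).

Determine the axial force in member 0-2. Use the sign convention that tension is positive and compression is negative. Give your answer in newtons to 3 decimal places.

N=3 nodes, M=3 members, R=3 reactions → 2N=6, M+R=6
member 0 (0-1): L=1.9073, (cx,cy)=(0.7603,0.6496)
member 1 (0-2): L=3.2000, (cx,cy)=(1.0000,0.0000)
member 2 (1-2): L=2.1442, (cx,cy)=(0.8162,-0.5778)
solve A·x = −loads:
  F[0-1] = -1576.6738 N (compression)
  F[0-2] = +1451.4741 N (tension)
  F[1-2] = -1778.4343 N (compression)
  Rx@0 = -252.8000 N
  Ry@0 = +1024.2463 N
  Ry@2 = +1027.6437 N

1451.474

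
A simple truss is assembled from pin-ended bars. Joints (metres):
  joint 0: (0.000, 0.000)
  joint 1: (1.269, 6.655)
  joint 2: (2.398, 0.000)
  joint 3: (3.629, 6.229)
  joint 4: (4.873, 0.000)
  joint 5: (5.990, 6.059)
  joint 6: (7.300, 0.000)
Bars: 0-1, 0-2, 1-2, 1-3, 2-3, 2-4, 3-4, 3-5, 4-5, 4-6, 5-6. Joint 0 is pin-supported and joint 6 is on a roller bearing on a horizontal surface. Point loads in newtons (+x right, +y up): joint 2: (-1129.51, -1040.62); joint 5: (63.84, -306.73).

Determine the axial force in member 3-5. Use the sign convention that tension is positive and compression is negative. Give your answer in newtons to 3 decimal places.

-137.119

N=7 nodes, M=11 members, R=3 reactions → 2N=14, M+R=14
member 0 (0-1): L=6.7749, (cx,cy)=(0.1873,0.9823)
member 1 (0-2): L=2.3980, (cx,cy)=(1.0000,0.0000)
member 2 (1-2): L=6.7501, (cx,cy)=(0.1673,-0.9859)
member 3 (1-3): L=2.3981, (cx,cy)=(0.9841,-0.1776)
member 4 (2-3): L=6.3495, (cx,cy)=(0.1939,0.9810)
member 5 (2-4): L=2.4750, (cx,cy)=(1.0000,0.0000)
member 6 (3-4): L=6.3520, (cx,cy)=(0.1958,-0.9806)
member 7 (3-5): L=2.3671, (cx,cy)=(0.9974,-0.0718)
member 8 (4-5): L=6.1611, (cx,cy)=(0.1813,0.9834)
member 9 (4-6): L=2.4270, (cx,cy)=(1.0000,0.0000)
member 10 (5-6): L=6.1990, (cx,cy)=(0.2113,-0.9774)
solve A·x = −loads:
  F[0-1] = -713.4672 N (compression)
  F[0-2] = -932.0313 N (compression)
  F[1-2] = +758.5496 N (tension)
  F[1-3] = -264.7216 N (compression)
  F[2-3] = +298.4180 N (tension)
  F[2-4] = +266.4959 N (tension)
  F[3-4] = -336.4482 N (compression)
  F[3-5] = -137.1187 N (compression)
  F[4-5] = +335.4927 N (tension)
  F[4-6] = +139.7803 N (tension)
  F[5-6] = -661.4486 N (compression)
  Rx@0 = +1065.6700 N
  Ry@0 = +700.8396 N
  Ry@6 = +646.5104 N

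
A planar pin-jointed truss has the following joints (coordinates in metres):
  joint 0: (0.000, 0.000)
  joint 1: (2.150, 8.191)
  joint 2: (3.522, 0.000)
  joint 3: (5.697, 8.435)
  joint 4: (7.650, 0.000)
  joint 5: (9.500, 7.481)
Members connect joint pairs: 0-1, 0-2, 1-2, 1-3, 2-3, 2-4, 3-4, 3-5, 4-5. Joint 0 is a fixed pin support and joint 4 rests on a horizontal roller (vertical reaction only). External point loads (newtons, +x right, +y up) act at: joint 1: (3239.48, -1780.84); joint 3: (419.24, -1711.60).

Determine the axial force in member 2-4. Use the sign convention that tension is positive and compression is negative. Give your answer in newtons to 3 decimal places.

1321.133

N=6 nodes, M=9 members, R=3 reactions → 2N=12, M+R=12
member 0 (0-1): L=8.4685, (cx,cy)=(0.2539,0.9672)
member 1 (0-2): L=3.5220, (cx,cy)=(1.0000,0.0000)
member 2 (1-2): L=8.3051, (cx,cy)=(0.1652,-0.9863)
member 3 (1-3): L=3.5554, (cx,cy)=(0.9976,0.0686)
member 4 (2-3): L=8.7109, (cx,cy)=(0.2497,0.9683)
member 5 (2-4): L=4.1280, (cx,cy)=(1.0000,0.0000)
member 6 (3-4): L=8.6581, (cx,cy)=(0.2256,-0.9742)
member 7 (3-5): L=3.9208, (cx,cy)=(0.9699,-0.2433)
member 8 (4-5): L=7.7064, (cx,cy)=(0.2401,0.9708)
solve A·x = −loads:
  F[0-1] = +2288.5120 N (tension)
  F[0-2] = +3077.7058 N (tension)
  F[1-2] = -4187.1934 N (compression)
  F[1-3] = -1971.3916 N (compression)
  F[2-3] = +4264.7410 N (tension)
  F[2-4] = +1321.1330 N (tension)
  F[3-4] = -5856.9166 N (compression)
  F[3-5] = +0.0000 N (tension)
  F[4-5] = -0.0000 N (compression)
  Rx@0 = -3658.7200 N
  Ry@0 = -2213.5288 N
  Ry@4 = +5705.9688 N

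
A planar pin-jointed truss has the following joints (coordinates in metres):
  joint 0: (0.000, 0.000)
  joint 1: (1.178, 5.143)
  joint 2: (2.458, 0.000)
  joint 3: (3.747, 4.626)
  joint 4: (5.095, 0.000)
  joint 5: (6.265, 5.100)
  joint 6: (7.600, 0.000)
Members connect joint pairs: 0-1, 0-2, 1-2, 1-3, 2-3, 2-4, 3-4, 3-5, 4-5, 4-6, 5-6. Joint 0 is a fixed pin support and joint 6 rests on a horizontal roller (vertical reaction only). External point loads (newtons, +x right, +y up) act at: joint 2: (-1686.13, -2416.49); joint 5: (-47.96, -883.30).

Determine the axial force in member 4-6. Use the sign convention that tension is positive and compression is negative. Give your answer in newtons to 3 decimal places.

386.758

N=7 nodes, M=11 members, R=3 reactions → 2N=14, M+R=14
member 0 (0-1): L=5.2762, (cx,cy)=(0.2233,0.9748)
member 1 (0-2): L=2.4580, (cx,cy)=(1.0000,0.0000)
member 2 (1-2): L=5.2999, (cx,cy)=(0.2415,-0.9704)
member 3 (1-3): L=2.6205, (cx,cy)=(0.9803,-0.1973)
member 4 (2-3): L=4.8022, (cx,cy)=(0.2684,0.9633)
member 5 (2-4): L=2.6370, (cx,cy)=(1.0000,0.0000)
member 6 (3-4): L=4.8184, (cx,cy)=(0.2798,-0.9601)
member 7 (3-5): L=2.5622, (cx,cy)=(0.9827,0.1850)
member 8 (4-5): L=5.2325, (cx,cy)=(0.2236,0.9747)
member 9 (4-6): L=2.5050, (cx,cy)=(1.0000,0.0000)
member 10 (5-6): L=5.2718, (cx,cy)=(0.2532,-0.9674)
solve A·x = −loads:
  F[0-1] = -1869.4794 N (compression)
  F[0-2] = -1316.6963 N (compression)
  F[1-2] = +2068.0198 N (tension)
  F[1-3] = -935.2321 N (compression)
  F[2-3] = +425.2965 N (tension)
  F[2-4] = +754.7334 N (tension)
  F[3-4] = -735.9334 N (compression)
  F[3-5] = -607.2902 N (compression)
  F[4-5] = +724.9017 N (tension)
  F[4-6] = +386.7577 N (tension)
  F[5-6] = -1527.2826 N (compression)
  Rx@0 = +1734.0900 N
  Ry@0 = +1822.2886 N
  Ry@6 = +1477.5014 N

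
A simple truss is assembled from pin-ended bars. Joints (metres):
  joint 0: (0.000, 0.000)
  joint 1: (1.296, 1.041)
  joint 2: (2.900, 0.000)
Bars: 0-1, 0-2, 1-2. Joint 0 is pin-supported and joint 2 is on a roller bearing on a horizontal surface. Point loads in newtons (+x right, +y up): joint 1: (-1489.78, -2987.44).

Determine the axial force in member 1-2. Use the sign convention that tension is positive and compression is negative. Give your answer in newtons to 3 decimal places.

N=3 nodes, M=3 members, R=3 reactions → 2N=6, M+R=6
member 0 (0-1): L=1.6623, (cx,cy)=(0.7796,0.6262)
member 1 (0-2): L=2.9000, (cx,cy)=(1.0000,0.0000)
member 2 (1-2): L=1.9122, (cx,cy)=(0.8388,-0.5444)
solve A·x = −loads:
  F[0-1] = -3492.5307 N (compression)
  F[0-2] = +1233.1185 N (tension)
  F[1-2] = -1470.0532 N (compression)
  Rx@0 = +1489.7800 N
  Ry@0 = +2187.1430 N
  Ry@2 = +800.2970 N

-1470.053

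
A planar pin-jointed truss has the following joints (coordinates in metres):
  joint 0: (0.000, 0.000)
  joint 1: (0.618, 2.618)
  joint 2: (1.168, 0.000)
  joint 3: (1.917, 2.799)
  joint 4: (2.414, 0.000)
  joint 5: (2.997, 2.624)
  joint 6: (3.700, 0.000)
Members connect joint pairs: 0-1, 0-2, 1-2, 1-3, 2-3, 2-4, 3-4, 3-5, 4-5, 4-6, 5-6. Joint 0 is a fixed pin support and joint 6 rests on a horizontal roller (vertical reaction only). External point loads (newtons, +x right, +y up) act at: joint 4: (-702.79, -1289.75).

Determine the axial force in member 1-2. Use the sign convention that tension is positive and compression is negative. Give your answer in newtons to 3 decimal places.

N=7 nodes, M=11 members, R=3 reactions → 2N=14, M+R=14
member 0 (0-1): L=2.6900, (cx,cy)=(0.2297,0.9733)
member 1 (0-2): L=1.1680, (cx,cy)=(1.0000,0.0000)
member 2 (1-2): L=2.6751, (cx,cy)=(0.2056,-0.9786)
member 3 (1-3): L=1.3115, (cx,cy)=(0.9904,0.1380)
member 4 (2-3): L=2.8975, (cx,cy)=(0.2585,0.9660)
member 5 (2-4): L=1.2460, (cx,cy)=(1.0000,0.0000)
member 6 (3-4): L=2.8428, (cx,cy)=(0.1748,-0.9846)
member 7 (3-5): L=1.0941, (cx,cy)=(0.9871,-0.1600)
member 8 (4-5): L=2.6880, (cx,cy)=(0.2169,0.9762)
member 9 (4-6): L=1.2860, (cx,cy)=(1.0000,0.0000)
member 10 (5-6): L=2.7165, (cx,cy)=(0.2588,-0.9659)
solve A·x = −loads:
  F[0-1] = -460.5957 N (compression)
  F[0-2] = -596.9710 N (compression)
  F[1-2] = +430.3955 N (tension)
  F[1-3] = -196.1838 N (compression)
  F[2-3] = -436.0208 N (compression)
  F[2-4] = -395.7719 N (compression)
  F[3-4] = +520.7980 N (tension)
  F[3-5] = -403.2606 N (compression)
  F[4-5] = +795.9191 N (tension)
  F[4-6] = +225.4408 N (tension)
  F[5-6] = -871.1506 N (compression)
  Rx@0 = +702.7900 N
  Ry@0 = +448.2753 N
  Ry@6 = +841.4747 N

430.396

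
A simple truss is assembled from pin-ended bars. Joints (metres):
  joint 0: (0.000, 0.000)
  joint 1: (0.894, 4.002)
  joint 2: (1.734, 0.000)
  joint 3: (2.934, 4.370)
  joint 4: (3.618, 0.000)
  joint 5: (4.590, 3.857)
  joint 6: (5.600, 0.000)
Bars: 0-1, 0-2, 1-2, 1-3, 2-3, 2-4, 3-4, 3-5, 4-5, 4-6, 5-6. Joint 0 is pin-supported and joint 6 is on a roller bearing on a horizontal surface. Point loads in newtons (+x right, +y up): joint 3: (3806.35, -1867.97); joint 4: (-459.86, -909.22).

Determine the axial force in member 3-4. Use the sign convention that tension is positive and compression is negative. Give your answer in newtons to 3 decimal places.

-2993.353

N=7 nodes, M=11 members, R=3 reactions → 2N=14, M+R=14
member 0 (0-1): L=4.1006, (cx,cy)=(0.2180,0.9759)
member 1 (0-2): L=1.7340, (cx,cy)=(1.0000,0.0000)
member 2 (1-2): L=4.0892, (cx,cy)=(0.2054,-0.9787)
member 3 (1-3): L=2.0729, (cx,cy)=(0.9841,0.1775)
member 4 (2-3): L=4.5318, (cx,cy)=(0.2648,0.9643)
member 5 (2-4): L=1.8840, (cx,cy)=(1.0000,0.0000)
member 6 (3-4): L=4.4232, (cx,cy)=(0.1546,-0.9880)
member 7 (3-5): L=1.7336, (cx,cy)=(0.9552,-0.2959)
member 8 (4-5): L=3.9776, (cx,cy)=(0.2444,0.9697)
member 9 (4-6): L=1.9820, (cx,cy)=(1.0000,0.0000)
member 10 (5-6): L=3.9870, (cx,cy)=(0.2533,-0.9674)
solve A·x = −loads:
  F[0-1] = +1802.5867 N (tension)
  F[0-2] = +2953.4994 N (tension)
  F[1-2] = -1662.1875 N (compression)
  F[1-3] = +746.2893 N (tension)
  F[2-3] = +1686.9575 N (tension)
  F[2-4] = +2165.3527 N (tension)
  F[3-4] = -2993.3529 N (compression)
  F[3-5] = -2263.7013 N (compression)
  F[4-5] = +3987.4565 N (tension)
  F[4-6] = +1187.9130 N (tension)
  F[5-6] = -4689.3721 N (compression)
  Rx@0 = -3346.4900 N
  Ry@0 = -1759.2263 N
  Ry@6 = +4536.4163 N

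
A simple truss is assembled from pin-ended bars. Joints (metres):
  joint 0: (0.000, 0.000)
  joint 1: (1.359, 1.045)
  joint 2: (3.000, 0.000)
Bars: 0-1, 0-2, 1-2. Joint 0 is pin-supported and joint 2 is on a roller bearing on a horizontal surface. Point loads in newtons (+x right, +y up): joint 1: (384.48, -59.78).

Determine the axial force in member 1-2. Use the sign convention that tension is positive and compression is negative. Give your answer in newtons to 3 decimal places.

N=3 nodes, M=3 members, R=3 reactions → 2N=6, M+R=6
member 0 (0-1): L=1.7143, (cx,cy)=(0.7927,0.6096)
member 1 (0-2): L=3.0000, (cx,cy)=(1.0000,0.0000)
member 2 (1-2): L=1.9455, (cx,cy)=(0.8435,-0.5371)
solve A·x = −loads:
  F[0-1] = +166.0639 N (tension)
  F[0-2] = +252.8358 N (tension)
  F[1-2] = -299.7488 N (compression)
  Rx@0 = -384.4800 N
  Ry@0 = -101.2275 N
  Ry@2 = +161.0075 N

-299.749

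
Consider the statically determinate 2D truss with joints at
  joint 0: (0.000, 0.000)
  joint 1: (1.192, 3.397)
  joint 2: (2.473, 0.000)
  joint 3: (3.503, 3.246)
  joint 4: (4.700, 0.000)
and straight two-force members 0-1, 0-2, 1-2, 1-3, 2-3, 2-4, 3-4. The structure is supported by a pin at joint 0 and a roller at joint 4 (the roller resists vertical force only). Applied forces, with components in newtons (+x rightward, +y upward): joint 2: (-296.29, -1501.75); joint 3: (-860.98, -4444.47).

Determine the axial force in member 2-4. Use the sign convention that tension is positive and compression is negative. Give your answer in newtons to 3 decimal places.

1293.652

N=5 nodes, M=7 members, R=3 reactions → 2N=10, M+R=10
member 0 (0-1): L=3.6001, (cx,cy)=(0.3311,0.9436)
member 1 (0-2): L=2.4730, (cx,cy)=(1.0000,0.0000)
member 2 (1-2): L=3.6305, (cx,cy)=(0.3528,-0.9357)
member 3 (1-3): L=2.3159, (cx,cy)=(0.9979,-0.0652)
member 4 (2-3): L=3.4055, (cx,cy)=(0.3025,0.9532)
member 5 (2-4): L=2.2270, (cx,cy)=(1.0000,0.0000)
member 6 (3-4): L=3.4597, (cx,cy)=(0.3460,-0.9382)
solve A·x = −loads:
  F[0-1] = -2583.8669 N (compression)
  F[0-2] = -301.7386 N (compression)
  F[1-2] = +2732.7915 N (tension)
  F[1-3] = -1823.6594 N (compression)
  F[2-3] = -1107.1276 N (compression)
  F[2-4] = +1293.6520 N (tension)
  F[3-4] = -3739.0231 N (compression)
  Rx@0 = +1157.2700 N
  Ry@0 = +2438.1210 N
  Ry@4 = +3508.0990 N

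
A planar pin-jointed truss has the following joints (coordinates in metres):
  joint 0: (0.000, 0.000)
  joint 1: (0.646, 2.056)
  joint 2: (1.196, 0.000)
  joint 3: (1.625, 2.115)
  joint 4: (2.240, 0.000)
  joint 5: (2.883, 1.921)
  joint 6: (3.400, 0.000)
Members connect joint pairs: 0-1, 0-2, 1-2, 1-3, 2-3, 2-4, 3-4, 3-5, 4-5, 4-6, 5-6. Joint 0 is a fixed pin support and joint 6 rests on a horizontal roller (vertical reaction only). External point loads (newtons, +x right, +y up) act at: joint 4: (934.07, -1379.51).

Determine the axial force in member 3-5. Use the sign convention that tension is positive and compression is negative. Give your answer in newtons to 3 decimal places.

-528.044

N=7 nodes, M=11 members, R=3 reactions → 2N=14, M+R=14
member 0 (0-1): L=2.1551, (cx,cy)=(0.2998,0.9540)
member 1 (0-2): L=1.1960, (cx,cy)=(1.0000,0.0000)
member 2 (1-2): L=2.1283, (cx,cy)=(0.2584,-0.9660)
member 3 (1-3): L=0.9808, (cx,cy)=(0.9982,0.0602)
member 4 (2-3): L=2.1581, (cx,cy)=(0.1988,0.9800)
member 5 (2-4): L=1.0440, (cx,cy)=(1.0000,0.0000)
member 6 (3-4): L=2.2026, (cx,cy)=(0.2792,-0.9602)
member 7 (3-5): L=1.2729, (cx,cy)=(0.9883,-0.1524)
member 8 (4-5): L=2.0258, (cx,cy)=(0.3174,0.9483)
member 9 (4-6): L=1.1600, (cx,cy)=(1.0000,0.0000)
member 10 (5-6): L=1.9894, (cx,cy)=(0.2599,-0.9656)
solve A·x = −loads:
  F[0-1] = -493.3420 N (compression)
  F[0-2] = +1081.9513 N (tension)
  F[1-2] = +470.3967 N (tension)
  F[1-3] = -269.9315 N (compression)
  F[2-3] = -463.6720 N (compression)
  F[2-4] = +1295.6854 N (tension)
  F[3-4] = +573.9637 N (tension)
  F[3-5] = -528.0439 N (compression)
  F[4-5] = +873.5469 N (tension)
  F[4-6] = +244.6004 N (tension)
  F[5-6] = -941.1930 N (compression)
  Rx@0 = -934.0700 N
  Ry@0 = +470.6564 N
  Ry@6 = +908.8536 N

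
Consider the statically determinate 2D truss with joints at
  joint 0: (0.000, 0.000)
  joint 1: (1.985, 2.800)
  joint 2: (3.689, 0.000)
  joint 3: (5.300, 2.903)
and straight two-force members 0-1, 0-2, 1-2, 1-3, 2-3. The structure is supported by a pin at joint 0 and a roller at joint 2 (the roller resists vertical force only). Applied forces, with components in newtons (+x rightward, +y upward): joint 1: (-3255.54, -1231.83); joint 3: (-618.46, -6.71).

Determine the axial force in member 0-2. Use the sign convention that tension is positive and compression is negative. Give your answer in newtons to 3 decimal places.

N=4 nodes, M=5 members, R=3 reactions → 2N=8, M+R=8
member 0 (0-1): L=3.4322, (cx,cy)=(0.5783,0.8158)
member 1 (0-2): L=3.6890, (cx,cy)=(1.0000,0.0000)
member 2 (1-2): L=3.2777, (cx,cy)=(0.5199,-0.8542)
member 3 (1-3): L=3.3166, (cx,cy)=(0.9995,0.0311)
member 4 (2-3): L=3.3200, (cx,cy)=(0.4852,0.8744)
solve A·x = −loads:
  F[0-1] = -4319.4096 N (compression)
  F[0-2] = -1375.9098 N (compression)
  F[1-2] = +2660.2287 N (tension)
  F[1-3] = -625.8238 N (compression)
  F[2-3] = +14.5537 N (tension)
  Rx@0 = +3874.0000 N
  Ry@0 = +3523.7544 N
  Ry@2 = -2285.2144 N

-1375.910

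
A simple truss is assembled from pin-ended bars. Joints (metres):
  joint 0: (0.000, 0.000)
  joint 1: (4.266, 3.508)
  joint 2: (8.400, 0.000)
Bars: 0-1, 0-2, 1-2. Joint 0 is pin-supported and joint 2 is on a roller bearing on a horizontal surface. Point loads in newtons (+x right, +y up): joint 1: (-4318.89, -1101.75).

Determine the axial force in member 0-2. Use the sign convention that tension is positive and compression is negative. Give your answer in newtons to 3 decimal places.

-1466.131

N=3 nodes, M=3 members, R=3 reactions → 2N=6, M+R=6
member 0 (0-1): L=5.5231, (cx,cy)=(0.7724,0.6351)
member 1 (0-2): L=8.4000, (cx,cy)=(1.0000,0.0000)
member 2 (1-2): L=5.4218, (cx,cy)=(0.7625,-0.6470)
solve A·x = −loads:
  F[0-1] = -3693.4177 N (compression)
  F[0-2] = -1466.1313 N (compression)
  F[1-2] = +1922.8555 N (tension)
  Rx@0 = +4318.8900 N
  Ry@0 = +2345.8691 N
  Ry@2 = -1244.1191 N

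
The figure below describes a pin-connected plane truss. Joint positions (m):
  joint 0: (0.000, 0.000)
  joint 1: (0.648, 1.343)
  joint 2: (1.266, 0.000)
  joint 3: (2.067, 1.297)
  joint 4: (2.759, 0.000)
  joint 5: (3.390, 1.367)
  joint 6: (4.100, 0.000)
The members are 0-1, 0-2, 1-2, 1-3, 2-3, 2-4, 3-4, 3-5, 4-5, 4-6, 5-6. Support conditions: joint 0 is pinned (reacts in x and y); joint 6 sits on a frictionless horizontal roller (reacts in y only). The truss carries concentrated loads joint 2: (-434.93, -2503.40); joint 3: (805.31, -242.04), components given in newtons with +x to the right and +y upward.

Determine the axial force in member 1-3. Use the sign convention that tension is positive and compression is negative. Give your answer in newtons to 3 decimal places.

N=7 nodes, M=11 members, R=3 reactions → 2N=14, M+R=14
member 0 (0-1): L=1.4912, (cx,cy)=(0.4346,0.9006)
member 1 (0-2): L=1.2660, (cx,cy)=(1.0000,0.0000)
member 2 (1-2): L=1.4784, (cx,cy)=(0.4180,-0.9084)
member 3 (1-3): L=1.4197, (cx,cy)=(0.9995,-0.0324)
member 4 (2-3): L=1.5244, (cx,cy)=(0.5255,0.8508)
member 5 (2-4): L=1.4930, (cx,cy)=(1.0000,0.0000)
member 6 (3-4): L=1.4701, (cx,cy)=(0.4707,-0.8823)
member 7 (3-5): L=1.3249, (cx,cy)=(0.9986,0.0528)
member 8 (4-5): L=1.5056, (cx,cy)=(0.4191,0.9079)
member 9 (4-6): L=1.3410, (cx,cy)=(1.0000,0.0000)
member 10 (5-6): L=1.5404, (cx,cy)=(0.4609,-0.8874)
solve A·x = −loads:
  F[0-1] = -1771.6941 N (compression)
  F[0-2] = +1140.2901 N (tension)
  F[1-2] = +1810.9869 N (tension)
  F[1-3] = -1527.7562 N (compression)
  F[2-3] = +1008.7141 N (tension)
  F[2-4] = +1802.2343 N (tension)
  F[3-4] = -1372.5264 N (compression)
  F[3-5] = -1157.7628 N (compression)
  F[4-5] = +1333.7328 N (tension)
  F[4-6] = +597.1778 N (tension)
  F[5-6] = -1295.6118 N (compression)
  Rx@0 = -370.3800 N
  Ry@0 = +1595.6624 N
  Ry@6 = +1149.7776 N

-1527.756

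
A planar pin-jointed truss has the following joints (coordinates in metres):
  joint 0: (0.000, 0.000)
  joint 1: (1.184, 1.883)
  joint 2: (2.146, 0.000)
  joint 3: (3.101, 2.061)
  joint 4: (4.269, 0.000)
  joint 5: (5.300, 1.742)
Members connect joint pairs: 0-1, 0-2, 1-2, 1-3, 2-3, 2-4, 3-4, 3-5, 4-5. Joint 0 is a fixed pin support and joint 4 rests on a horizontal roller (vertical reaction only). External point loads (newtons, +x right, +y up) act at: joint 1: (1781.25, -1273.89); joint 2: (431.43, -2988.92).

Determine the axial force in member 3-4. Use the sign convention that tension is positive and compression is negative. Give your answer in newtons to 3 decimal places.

N=6 nodes, M=9 members, R=3 reactions → 2N=12, M+R=12
member 0 (0-1): L=2.2243, (cx,cy)=(0.5323,0.8466)
member 1 (0-2): L=2.1460, (cx,cy)=(1.0000,0.0000)
member 2 (1-2): L=2.1145, (cx,cy)=(0.4550,-0.8905)
member 3 (1-3): L=1.9252, (cx,cy)=(0.9957,0.0925)
member 4 (2-3): L=2.2715, (cx,cy)=(0.4204,0.9073)
member 5 (2-4): L=2.1230, (cx,cy)=(1.0000,0.0000)
member 6 (3-4): L=2.3690, (cx,cy)=(0.4930,-0.8700)
member 7 (3-5): L=2.2220, (cx,cy)=(0.9896,-0.1436)
member 8 (4-5): L=2.0242, (cx,cy)=(0.5093,0.8606)
solve A·x = −loads:
  F[0-1] = -1915.1739 N (compression)
  F[0-2] = +3232.1279 N (tension)
  F[1-2] = +93.6540 N (tension)
  F[1-3] = -2855.5369 N (compression)
  F[2-3] = +3202.2851 N (tension)
  F[2-4] = +1496.9833 N (tension)
  F[3-4] = -3036.2030 N (compression)
  F[3-5] = -0.0000 N (compression)
  F[4-5] = +0.0000 N (tension)
  Rx@0 = -2212.6800 N
  Ry@0 = +1621.3010 N
  Ry@4 = +2641.5090 N

-3036.203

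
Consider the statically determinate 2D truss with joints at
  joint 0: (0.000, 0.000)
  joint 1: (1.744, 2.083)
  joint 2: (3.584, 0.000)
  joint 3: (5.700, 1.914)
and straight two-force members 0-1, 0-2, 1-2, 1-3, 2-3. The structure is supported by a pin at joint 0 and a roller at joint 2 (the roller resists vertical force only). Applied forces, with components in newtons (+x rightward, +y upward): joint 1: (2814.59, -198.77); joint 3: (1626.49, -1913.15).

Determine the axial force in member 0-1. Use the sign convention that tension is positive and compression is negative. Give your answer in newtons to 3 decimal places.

4606.399

N=4 nodes, M=5 members, R=3 reactions → 2N=8, M+R=8
member 0 (0-1): L=2.7167, (cx,cy)=(0.6420,0.7667)
member 1 (0-2): L=3.5840, (cx,cy)=(1.0000,0.0000)
member 2 (1-2): L=2.7793, (cx,cy)=(0.6620,-0.7495)
member 3 (1-3): L=3.9596, (cx,cy)=(0.9991,-0.0427)
member 4 (2-3): L=2.8532, (cx,cy)=(0.7416,0.6708)
solve A·x = −loads:
  F[0-1] = +4606.3994 N (tension)
  F[0-2] = +1483.9706 N (tension)
  F[1-2] = -5181.4128 N (compression)
  F[1-3] = +3576.0704 N (tension)
  F[2-3] = -2624.4234 N (compression)
  Rx@0 = -4441.0800 N
  Ry@0 = -3531.9145 N
  Ry@2 = +5643.8345 N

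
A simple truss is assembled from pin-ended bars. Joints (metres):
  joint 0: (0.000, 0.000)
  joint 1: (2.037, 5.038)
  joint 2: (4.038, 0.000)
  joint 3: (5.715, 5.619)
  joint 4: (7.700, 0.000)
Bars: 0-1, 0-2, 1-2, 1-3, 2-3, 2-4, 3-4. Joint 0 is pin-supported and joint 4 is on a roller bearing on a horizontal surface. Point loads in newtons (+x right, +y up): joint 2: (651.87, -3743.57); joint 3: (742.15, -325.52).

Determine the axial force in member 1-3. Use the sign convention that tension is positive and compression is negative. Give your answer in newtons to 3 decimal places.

-1009.954

N=5 nodes, M=7 members, R=3 reactions → 2N=10, M+R=10
member 0 (0-1): L=5.4342, (cx,cy)=(0.3748,0.9271)
member 1 (0-2): L=4.0380, (cx,cy)=(1.0000,0.0000)
member 2 (1-2): L=5.4208, (cx,cy)=(0.3691,-0.9294)
member 3 (1-3): L=3.7236, (cx,cy)=(0.9878,0.1560)
member 4 (2-3): L=5.8639, (cx,cy)=(0.2860,0.9582)
member 5 (2-4): L=3.6620, (cx,cy)=(1.0000,0.0000)
member 6 (3-4): L=5.9593, (cx,cy)=(0.3331,-0.9429)
solve A·x = −loads:
  F[0-1] = -1426.7522 N (compression)
  F[0-2] = +1928.8329 N (tension)
  F[1-2] = +1253.6768 N (tension)
  F[1-3] = -1009.9542 N (compression)
  F[2-3] = +2690.8169 N (tension)
  F[2-4] = +970.1972 N (tension)
  F[3-4] = -2912.6985 N (compression)
  Rx@0 = -1394.0200 N
  Ry@0 = +1322.7233 N
  Ry@4 = +2746.3667 N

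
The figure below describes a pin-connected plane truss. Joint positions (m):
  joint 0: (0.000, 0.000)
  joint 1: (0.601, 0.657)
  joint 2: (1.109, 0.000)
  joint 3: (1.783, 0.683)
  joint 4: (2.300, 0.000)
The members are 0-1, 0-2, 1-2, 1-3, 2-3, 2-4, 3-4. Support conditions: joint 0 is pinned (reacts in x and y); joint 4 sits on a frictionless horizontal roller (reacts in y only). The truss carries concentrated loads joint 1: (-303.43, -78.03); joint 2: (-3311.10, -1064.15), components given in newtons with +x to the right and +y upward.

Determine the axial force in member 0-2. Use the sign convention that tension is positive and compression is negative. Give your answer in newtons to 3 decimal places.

N=5 nodes, M=7 members, R=3 reactions → 2N=10, M+R=10
member 0 (0-1): L=0.8904, (cx,cy)=(0.6750,0.7379)
member 1 (0-2): L=1.1090, (cx,cy)=(1.0000,0.0000)
member 2 (1-2): L=0.8305, (cx,cy)=(0.6117,-0.7911)
member 3 (1-3): L=1.1823, (cx,cy)=(0.9998,0.0220)
member 4 (2-3): L=0.9596, (cx,cy)=(0.7024,0.7118)
member 5 (2-4): L=1.1910, (cx,cy)=(1.0000,0.0000)
member 6 (3-4): L=0.8566, (cx,cy)=(0.6035,-0.7973)
solve A·x = −loads:
  F[0-1] = -942.4106 N (compression)
  F[0-2] = -2978.4392 N (compression)
  F[1-2] = +758.1997 N (tension)
  F[1-3] = -796.6346 N (compression)
  F[2-3] = +652.3617 N (tension)
  F[2-4] = +338.2221 N (tension)
  F[3-4] = -560.3944 N (compression)
  Rx@0 = +3614.5300 N
  Ry@0 = +695.3605 N
  Ry@4 = +446.8195 N

-2978.439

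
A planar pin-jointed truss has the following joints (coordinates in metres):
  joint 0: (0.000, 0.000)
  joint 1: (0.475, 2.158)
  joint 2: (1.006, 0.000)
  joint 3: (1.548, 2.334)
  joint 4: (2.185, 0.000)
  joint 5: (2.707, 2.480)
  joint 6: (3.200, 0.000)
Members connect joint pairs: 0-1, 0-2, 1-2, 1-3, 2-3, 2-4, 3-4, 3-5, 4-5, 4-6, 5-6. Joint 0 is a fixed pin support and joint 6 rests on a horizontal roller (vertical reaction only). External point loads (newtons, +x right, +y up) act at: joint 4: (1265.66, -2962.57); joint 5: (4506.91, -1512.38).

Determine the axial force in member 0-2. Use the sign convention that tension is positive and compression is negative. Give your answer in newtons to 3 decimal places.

5261.876

N=7 nodes, M=11 members, R=3 reactions → 2N=14, M+R=14
member 0 (0-1): L=2.2097, (cx,cy)=(0.2150,0.9766)
member 1 (0-2): L=1.0060, (cx,cy)=(1.0000,0.0000)
member 2 (1-2): L=2.2224, (cx,cy)=(0.2389,-0.9710)
member 3 (1-3): L=1.0873, (cx,cy)=(0.9868,0.1619)
member 4 (2-3): L=2.3961, (cx,cy)=(0.2262,0.9741)
member 5 (2-4): L=1.1790, (cx,cy)=(1.0000,0.0000)
member 6 (3-4): L=2.4194, (cx,cy)=(0.2633,-0.9647)
member 7 (3-5): L=1.1682, (cx,cy)=(0.9922,0.1250)
member 8 (4-5): L=2.5343, (cx,cy)=(0.2060,0.9786)
member 9 (4-6): L=1.0150, (cx,cy)=(1.0000,0.0000)
member 10 (5-6): L=2.5285, (cx,cy)=(0.1950,-0.9808)
solve A·x = −loads:
  F[0-1] = +2375.7040 N (tension)
  F[0-2] = +5261.8759 N (tension)
  F[1-2] = -2213.7563 N (compression)
  F[1-3] = +1053.5289 N (tension)
  F[2-3] = +2206.8360 N (tension)
  F[2-4] = +4233.7466 N (tension)
  F[3-4] = -2130.8279 N (compression)
  F[3-5] = +2116.4493 N (tension)
  F[4-5] = +5128.1715 N (tension)
  F[4-6] = +1350.8029 N (tension)
  F[5-6] = -6928.0764 N (compression)
  Rx@0 = -5772.5700 N
  Ry@0 = -2320.1640 N
  Ry@6 = +6795.1140 N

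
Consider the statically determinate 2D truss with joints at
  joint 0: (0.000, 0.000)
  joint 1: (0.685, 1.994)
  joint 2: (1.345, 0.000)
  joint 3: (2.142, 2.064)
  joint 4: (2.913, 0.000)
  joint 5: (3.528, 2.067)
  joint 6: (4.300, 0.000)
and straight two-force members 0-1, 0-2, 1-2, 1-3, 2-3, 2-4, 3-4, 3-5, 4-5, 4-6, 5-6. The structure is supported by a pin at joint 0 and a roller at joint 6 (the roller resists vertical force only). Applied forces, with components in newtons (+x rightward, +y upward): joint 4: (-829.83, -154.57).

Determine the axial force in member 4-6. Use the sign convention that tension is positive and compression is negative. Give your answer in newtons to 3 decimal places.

39.109

N=7 nodes, M=11 members, R=3 reactions → 2N=14, M+R=14
member 0 (0-1): L=2.1084, (cx,cy)=(0.3249,0.9458)
member 1 (0-2): L=1.3450, (cx,cy)=(1.0000,0.0000)
member 2 (1-2): L=2.1004, (cx,cy)=(0.3142,-0.9493)
member 3 (1-3): L=1.4587, (cx,cy)=(0.9988,0.0480)
member 4 (2-3): L=2.2125, (cx,cy)=(0.3602,0.9329)
member 5 (2-4): L=1.5680, (cx,cy)=(1.0000,0.0000)
member 6 (3-4): L=2.2033, (cx,cy)=(0.3499,-0.9368)
member 7 (3-5): L=1.3860, (cx,cy)=(1.0000,0.0022)
member 8 (4-5): L=2.1566, (cx,cy)=(0.2852,0.9585)
member 9 (4-6): L=1.3870, (cx,cy)=(1.0000,0.0000)
member 10 (5-6): L=2.2065, (cx,cy)=(0.3499,-0.9368)
solve A·x = −loads:
  F[0-1] = -52.7177 N (compression)
  F[0-2] = -812.7023 N (compression)
  F[1-2] = +50.8427 N (tension)
  F[1-3] = -33.1420 N (compression)
  F[2-3] = -51.7409 N (compression)
  F[2-4] = -778.0880 N (compression)
  F[3-4] = +53.0603 N (tension)
  F[3-5] = -70.3095 N (compression)
  F[4-5] = +109.4076 N (tension)
  F[4-6] = +39.1088 N (tension)
  F[5-6] = -111.7772 N (compression)
  Rx@0 = +829.8300 N
  Ry@0 = +49.8578 N
  Ry@6 = +104.7122 N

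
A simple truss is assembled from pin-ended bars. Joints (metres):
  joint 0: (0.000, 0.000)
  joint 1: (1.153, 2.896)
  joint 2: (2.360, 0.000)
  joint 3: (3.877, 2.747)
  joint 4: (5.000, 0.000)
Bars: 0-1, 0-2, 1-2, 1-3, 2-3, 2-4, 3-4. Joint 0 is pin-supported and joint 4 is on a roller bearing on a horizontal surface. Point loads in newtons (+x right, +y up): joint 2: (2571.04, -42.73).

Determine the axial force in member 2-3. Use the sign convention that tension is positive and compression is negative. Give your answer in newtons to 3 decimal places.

21.864

N=5 nodes, M=7 members, R=3 reactions → 2N=10, M+R=10
member 0 (0-1): L=3.1171, (cx,cy)=(0.3699,0.9291)
member 1 (0-2): L=2.3600, (cx,cy)=(1.0000,0.0000)
member 2 (1-2): L=3.1375, (cx,cy)=(0.3847,-0.9230)
member 3 (1-3): L=2.7281, (cx,cy)=(0.9985,-0.0546)
member 4 (2-3): L=3.1380, (cx,cy)=(0.4834,0.8754)
member 5 (2-4): L=2.6400, (cx,cy)=(1.0000,0.0000)
member 6 (3-4): L=2.9677, (cx,cy)=(0.3784,-0.9256)
solve A·x = −loads:
  F[0-1] = -24.2838 N (compression)
  F[0-2] = +2580.0225 N (tension)
  F[1-2] = +25.5575 N (tension)
  F[1-3] = -18.8428 N (compression)
  F[2-3] = +21.8640 N (tension)
  F[2-4] = +8.2451 N (tension)
  F[3-4] = -21.7888 N (compression)
  Rx@0 = -2571.0400 N
  Ry@0 = +22.5614 N
  Ry@4 = +20.1686 N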